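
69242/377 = 183 + 251/377 = 183.67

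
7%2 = 1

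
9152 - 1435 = 7717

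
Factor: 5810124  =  2^2*3^1 * 17^1 * 19^1 *1499^1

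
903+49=952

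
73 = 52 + 21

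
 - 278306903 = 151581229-429888132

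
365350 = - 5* ( - 73070)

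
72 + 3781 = 3853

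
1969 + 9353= 11322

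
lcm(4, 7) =28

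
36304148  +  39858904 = 76163052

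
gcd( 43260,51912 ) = 8652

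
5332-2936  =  2396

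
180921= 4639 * 39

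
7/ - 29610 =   -  1 + 4229/4230 = -0.00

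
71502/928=35751/464=77.05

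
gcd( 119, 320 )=1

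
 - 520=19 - 539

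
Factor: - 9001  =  - 9001^1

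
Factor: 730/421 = 2^1*5^1*73^1* 421^( - 1)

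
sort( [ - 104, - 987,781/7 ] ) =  [ - 987, - 104 , 781/7] 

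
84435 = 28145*3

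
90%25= 15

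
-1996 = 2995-4991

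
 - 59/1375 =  - 59/1375 = -0.04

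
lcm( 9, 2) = 18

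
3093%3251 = 3093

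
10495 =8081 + 2414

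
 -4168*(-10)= 41680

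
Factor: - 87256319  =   - 23^1 *3793753^1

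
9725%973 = 968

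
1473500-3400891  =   - 1927391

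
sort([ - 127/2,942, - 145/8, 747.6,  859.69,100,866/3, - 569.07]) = [ - 569.07, - 127/2,- 145/8,  100,866/3,747.6, 859.69,942]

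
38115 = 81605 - 43490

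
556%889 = 556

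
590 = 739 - 149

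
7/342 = 7/342 = 0.02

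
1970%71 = 53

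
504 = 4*126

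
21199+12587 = 33786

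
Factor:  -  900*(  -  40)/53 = 36000/53 = 2^5*3^2 * 5^3 * 53^( - 1 )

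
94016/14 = 47008/7 = 6715.43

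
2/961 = 2/961 = 0.00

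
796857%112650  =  8307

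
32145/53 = 32145/53 = 606.51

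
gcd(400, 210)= 10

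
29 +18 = 47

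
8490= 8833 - 343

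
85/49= 1 +36/49 = 1.73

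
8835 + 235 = 9070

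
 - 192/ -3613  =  192/3613 = 0.05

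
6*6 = 36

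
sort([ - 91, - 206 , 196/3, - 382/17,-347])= [ - 347,-206,-91, - 382/17,196/3] 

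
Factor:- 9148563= - 3^2*71^1*103^1 * 139^1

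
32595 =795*41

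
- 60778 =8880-69658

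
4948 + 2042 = 6990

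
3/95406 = 1/31802=0.00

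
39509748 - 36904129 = 2605619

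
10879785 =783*13895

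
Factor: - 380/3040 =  - 2^( - 3 ) = -1/8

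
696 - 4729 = - 4033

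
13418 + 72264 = 85682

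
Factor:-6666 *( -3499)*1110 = 2^2*3^2 *5^1*11^1*37^1*101^1 * 3499^1 = 25890010740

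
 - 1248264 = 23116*(-54 )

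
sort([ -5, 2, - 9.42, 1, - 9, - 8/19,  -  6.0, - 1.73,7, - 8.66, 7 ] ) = [ - 9.42, - 9, - 8.66 , - 6.0, - 5 , - 1.73,  -  8/19, 1, 2,7, 7] 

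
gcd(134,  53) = 1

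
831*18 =14958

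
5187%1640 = 267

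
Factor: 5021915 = 5^1*83^1*12101^1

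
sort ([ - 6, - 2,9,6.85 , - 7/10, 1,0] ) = [-6,- 2 , - 7/10, 0, 1, 6.85,9 ] 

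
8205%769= 515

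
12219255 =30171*405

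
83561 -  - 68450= 152011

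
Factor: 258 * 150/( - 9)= -4300 = - 2^2 * 5^2 * 43^1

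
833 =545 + 288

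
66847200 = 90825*736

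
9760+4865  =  14625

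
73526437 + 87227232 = 160753669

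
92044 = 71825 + 20219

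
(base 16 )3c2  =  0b1111000010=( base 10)962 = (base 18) 2h8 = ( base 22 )1lg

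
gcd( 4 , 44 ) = 4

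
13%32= 13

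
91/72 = 91/72  =  1.26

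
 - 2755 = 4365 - 7120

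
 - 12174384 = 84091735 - 96266119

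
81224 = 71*1144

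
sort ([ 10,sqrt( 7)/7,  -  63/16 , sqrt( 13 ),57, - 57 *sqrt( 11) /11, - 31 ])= [ - 31, - 57*sqrt (11)/11, - 63/16,  sqrt( 7 ) /7 , sqrt (13), 10,57 ] 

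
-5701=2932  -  8633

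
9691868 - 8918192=773676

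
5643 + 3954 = 9597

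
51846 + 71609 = 123455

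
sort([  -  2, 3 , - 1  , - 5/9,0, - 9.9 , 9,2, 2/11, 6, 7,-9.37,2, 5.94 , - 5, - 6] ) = [ - 9.9, -9.37,-6, - 5, - 2 , - 1, - 5/9,0,2/11,2,2,3, 5.94,6, 7,9]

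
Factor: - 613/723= - 3^(-1 )*241^( - 1)*613^1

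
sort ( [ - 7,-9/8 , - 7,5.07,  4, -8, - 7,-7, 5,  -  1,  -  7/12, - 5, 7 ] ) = [  -  8,  -  7, - 7,  -  7, - 7, - 5,-9/8,-1, - 7/12, 4, 5,5.07 , 7]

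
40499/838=40499/838=48.33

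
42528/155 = 42528/155 = 274.37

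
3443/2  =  3443/2= 1721.50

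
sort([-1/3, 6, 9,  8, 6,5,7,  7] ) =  [-1/3, 5,  6,6, 7, 7, 8, 9] 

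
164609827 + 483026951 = 647636778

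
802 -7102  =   - 6300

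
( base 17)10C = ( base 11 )254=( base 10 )301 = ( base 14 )177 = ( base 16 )12d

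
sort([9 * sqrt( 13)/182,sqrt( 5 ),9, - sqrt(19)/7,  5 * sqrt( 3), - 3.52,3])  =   [ - 3.52, - sqrt( 19) /7, 9*sqrt( 13) /182,sqrt ( 5),3  ,  5*sqrt( 3), 9] 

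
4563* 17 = 77571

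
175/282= 175/282= 0.62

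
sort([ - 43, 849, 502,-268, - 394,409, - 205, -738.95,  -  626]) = [ - 738.95,-626,- 394, - 268 , - 205, - 43, 409, 502, 849] 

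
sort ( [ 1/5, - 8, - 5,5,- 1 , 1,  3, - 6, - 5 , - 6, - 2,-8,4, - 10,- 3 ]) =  [ - 10 ,-8,  -  8,-6,-6,  -  5, - 5, - 3, - 2,-1,1/5,  1,  3, 4,5 ]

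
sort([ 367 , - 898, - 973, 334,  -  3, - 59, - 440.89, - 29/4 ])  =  [ - 973, - 898, - 440.89, - 59, - 29/4, - 3, 334,367 ] 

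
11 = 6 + 5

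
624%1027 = 624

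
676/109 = 676/109 =6.20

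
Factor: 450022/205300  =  2^(-1 ) * 5^(-2 )*29^1 * 2053^(- 1) * 7759^1 = 225011/102650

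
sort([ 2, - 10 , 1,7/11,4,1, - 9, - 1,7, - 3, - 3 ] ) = [ - 10, - 9 , - 3, - 3, - 1,7/11 , 1,1,2,4,  7 ]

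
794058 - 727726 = 66332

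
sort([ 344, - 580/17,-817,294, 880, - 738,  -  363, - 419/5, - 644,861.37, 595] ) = [ - 817, - 738, - 644, - 363, - 419/5 , - 580/17,294,344,595,861.37,880 ]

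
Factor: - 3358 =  - 2^1*23^1 * 73^1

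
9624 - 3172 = 6452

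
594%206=182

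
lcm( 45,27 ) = 135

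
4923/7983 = 547/887 =0.62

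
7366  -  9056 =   -  1690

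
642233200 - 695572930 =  - 53339730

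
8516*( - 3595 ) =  - 30615020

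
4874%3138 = 1736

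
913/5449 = 913/5449 = 0.17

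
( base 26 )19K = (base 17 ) 33C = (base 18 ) 2FC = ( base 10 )930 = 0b1110100010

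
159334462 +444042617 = 603377079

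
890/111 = 8 + 2/111 = 8.02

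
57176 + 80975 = 138151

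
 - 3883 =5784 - 9667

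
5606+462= 6068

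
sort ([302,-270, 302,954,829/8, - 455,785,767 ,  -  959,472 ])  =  [ - 959,-455, - 270 , 829/8,302,302,472,767,785,954]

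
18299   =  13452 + 4847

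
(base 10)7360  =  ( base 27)A2G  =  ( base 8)16300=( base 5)213420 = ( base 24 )cig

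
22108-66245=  - 44137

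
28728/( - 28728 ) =  -  1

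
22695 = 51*445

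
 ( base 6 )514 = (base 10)190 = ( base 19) a0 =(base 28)6M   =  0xbe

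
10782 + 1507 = 12289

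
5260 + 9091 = 14351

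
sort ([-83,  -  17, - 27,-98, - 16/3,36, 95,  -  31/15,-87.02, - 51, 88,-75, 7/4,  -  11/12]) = [ - 98, -87.02, - 83, - 75, - 51,-27,  -  17, - 16/3, - 31/15, - 11/12, 7/4, 36, 88, 95 ] 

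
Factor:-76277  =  -83^1*919^1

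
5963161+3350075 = 9313236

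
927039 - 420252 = 506787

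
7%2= 1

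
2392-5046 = - 2654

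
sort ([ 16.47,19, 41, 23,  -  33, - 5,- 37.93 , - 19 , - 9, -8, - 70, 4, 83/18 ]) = [ - 70,-37.93, - 33, - 19,- 9,-8, - 5, 4,83/18,16.47, 19, 23 , 41]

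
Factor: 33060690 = 2^1*3^3*5^1*13^1*9419^1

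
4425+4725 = 9150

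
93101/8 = 93101/8 = 11637.62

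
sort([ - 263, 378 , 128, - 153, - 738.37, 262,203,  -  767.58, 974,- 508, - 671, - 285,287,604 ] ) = [ - 767.58,-738.37, - 671 , - 508, - 285 , - 263, - 153, 128, 203,262,287,378, 604,974]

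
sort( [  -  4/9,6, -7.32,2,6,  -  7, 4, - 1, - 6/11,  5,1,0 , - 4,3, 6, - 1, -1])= [ -7.32,  -  7,-4 , - 1,- 1,- 1, - 6/11,-4/9,0, 1 , 2,  3, 4,5,6,6,  6 ] 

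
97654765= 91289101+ 6365664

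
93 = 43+50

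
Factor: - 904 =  - 2^3*113^1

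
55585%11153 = 10973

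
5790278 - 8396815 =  -2606537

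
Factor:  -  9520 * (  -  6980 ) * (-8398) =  - 2^7*5^2 * 7^1 *13^1*17^2*19^1 * 349^1 = -558043740800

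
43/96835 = 43/96835 = 0.00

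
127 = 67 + 60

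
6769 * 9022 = 61069918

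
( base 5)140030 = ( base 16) 1608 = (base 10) 5640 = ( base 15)1A10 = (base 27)7jo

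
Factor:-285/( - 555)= 19/37=19^1*37^( - 1 )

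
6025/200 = 30 + 1/8 = 30.12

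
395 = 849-454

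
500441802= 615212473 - 114770671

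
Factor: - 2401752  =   - 2^3*3^1 *19^1*23^1*229^1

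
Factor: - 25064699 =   -  11^1*181^1*12589^1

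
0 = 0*88780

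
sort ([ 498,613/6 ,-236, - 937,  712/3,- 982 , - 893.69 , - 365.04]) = [  -  982, -937,-893.69, - 365.04,-236,613/6, 712/3,498]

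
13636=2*6818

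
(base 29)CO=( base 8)564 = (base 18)12c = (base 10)372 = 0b101110100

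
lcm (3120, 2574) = 102960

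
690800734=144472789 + 546327945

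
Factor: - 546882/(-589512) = 2^( - 2 ) * 11^( - 2)* 449^1 = 449/484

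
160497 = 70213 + 90284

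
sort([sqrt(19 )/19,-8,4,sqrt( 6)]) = [  -  8,sqrt(19)/19,sqrt(6),4]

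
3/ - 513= - 1/171  =  - 0.01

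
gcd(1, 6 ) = 1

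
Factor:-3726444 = -2^2*3^1*193^1 * 1609^1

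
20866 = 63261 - 42395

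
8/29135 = 8/29135 = 0.00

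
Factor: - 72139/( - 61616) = 2^( - 4 ) * 3851^(  -  1)*72139^1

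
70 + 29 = 99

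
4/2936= 1/734=0.00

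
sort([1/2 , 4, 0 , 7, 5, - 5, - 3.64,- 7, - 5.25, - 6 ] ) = [ - 7, - 6, - 5.25, - 5, - 3.64,0, 1/2, 4, 5, 7 ]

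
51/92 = 51/92 = 0.55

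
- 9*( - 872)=7848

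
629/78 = 629/78 = 8.06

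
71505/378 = 189 + 1/6 = 189.17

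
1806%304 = 286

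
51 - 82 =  - 31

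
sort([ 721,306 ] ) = [306,  721]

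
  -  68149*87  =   - 5928963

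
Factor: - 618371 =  - 13^2*3659^1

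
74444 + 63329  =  137773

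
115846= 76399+39447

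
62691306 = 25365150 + 37326156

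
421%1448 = 421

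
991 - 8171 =- 7180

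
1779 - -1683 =3462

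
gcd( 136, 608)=8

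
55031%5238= 2651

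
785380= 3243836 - 2458456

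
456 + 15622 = 16078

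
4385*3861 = 16930485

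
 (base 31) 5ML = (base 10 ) 5508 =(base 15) 1973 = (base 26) 83M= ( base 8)12604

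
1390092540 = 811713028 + 578379512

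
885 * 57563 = 50943255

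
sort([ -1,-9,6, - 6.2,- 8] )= [ - 9, - 8, - 6.2, - 1 , 6] 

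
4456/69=4456/69 = 64.58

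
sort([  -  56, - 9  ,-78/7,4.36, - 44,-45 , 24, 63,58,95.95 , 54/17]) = [ - 56, - 45,-44 ,- 78/7,-9,54/17,4.36,24, 58,63 , 95.95] 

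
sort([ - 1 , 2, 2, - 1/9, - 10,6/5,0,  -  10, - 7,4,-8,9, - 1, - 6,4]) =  [ - 10, - 10, - 8, - 7, - 6, - 1, - 1, - 1/9,  0,  6/5,2,2,4,4 , 9]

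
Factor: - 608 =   -  2^5*19^1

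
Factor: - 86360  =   - 2^3 *5^1 * 17^1*127^1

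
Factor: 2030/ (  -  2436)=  - 2^( - 1)*3^( - 1)*5^1 = - 5/6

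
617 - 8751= -8134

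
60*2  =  120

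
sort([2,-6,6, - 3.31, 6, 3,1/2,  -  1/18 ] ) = [ - 6, - 3.31, - 1/18, 1/2,2, 3,6, 6]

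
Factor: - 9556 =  - 2^2*2389^1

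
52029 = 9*5781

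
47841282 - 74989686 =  - 27148404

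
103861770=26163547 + 77698223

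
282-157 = 125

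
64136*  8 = 513088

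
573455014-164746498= 408708516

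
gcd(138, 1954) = 2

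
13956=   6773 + 7183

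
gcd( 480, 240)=240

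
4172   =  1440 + 2732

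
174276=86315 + 87961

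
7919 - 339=7580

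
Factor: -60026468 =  - 2^2*15006617^1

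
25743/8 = 3217+7/8 =3217.88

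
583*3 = 1749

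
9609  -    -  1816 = 11425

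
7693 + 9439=17132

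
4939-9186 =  - 4247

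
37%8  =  5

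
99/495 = 1/5= 0.20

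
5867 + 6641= 12508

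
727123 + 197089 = 924212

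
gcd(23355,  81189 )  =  27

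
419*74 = 31006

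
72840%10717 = 8538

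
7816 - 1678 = 6138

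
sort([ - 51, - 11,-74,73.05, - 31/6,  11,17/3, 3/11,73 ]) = [-74, -51, - 11, - 31/6  ,  3/11, 17/3,11,73, 73.05] 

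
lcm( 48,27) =432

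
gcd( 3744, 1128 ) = 24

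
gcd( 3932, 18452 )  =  4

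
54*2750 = 148500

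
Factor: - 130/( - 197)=2^1*5^1*13^1*197^( - 1 )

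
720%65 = 5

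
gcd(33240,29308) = 4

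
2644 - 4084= - 1440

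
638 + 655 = 1293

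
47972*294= 14103768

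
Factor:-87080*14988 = -1305155040 = -2^5*3^1*5^1*7^1*311^1*1249^1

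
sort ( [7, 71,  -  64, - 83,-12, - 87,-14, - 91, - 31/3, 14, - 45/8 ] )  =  [-91 ,-87, - 83 , - 64, - 14, - 12,  -  31/3, - 45/8, 7, 14 , 71]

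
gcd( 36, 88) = 4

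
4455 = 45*99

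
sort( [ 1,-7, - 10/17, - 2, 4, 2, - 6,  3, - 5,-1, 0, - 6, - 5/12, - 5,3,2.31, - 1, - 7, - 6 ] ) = [- 7,- 7, - 6, - 6, - 6, - 5,-5, - 2, - 1, -1 ,  -  10/17, - 5/12,0,1,2,  2.31,3,3,4]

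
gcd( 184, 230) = 46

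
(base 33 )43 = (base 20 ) 6f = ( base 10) 135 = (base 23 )5k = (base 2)10000111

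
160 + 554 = 714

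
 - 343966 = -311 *1106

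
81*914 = 74034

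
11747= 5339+6408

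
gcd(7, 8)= 1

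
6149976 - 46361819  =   - 40211843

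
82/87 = 82/87=0.94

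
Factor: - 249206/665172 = -2^ ( - 1)*3^( - 4)*53^1*2053^(  -  1)*2351^1 = -124603/332586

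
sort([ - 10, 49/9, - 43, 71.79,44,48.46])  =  [-43,  -  10, 49/9,44,48.46,  71.79]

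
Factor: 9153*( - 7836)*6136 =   -  440091763488 = - 2^5*3^5*13^1*59^1*113^1*653^1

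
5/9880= 1/1976 = 0.00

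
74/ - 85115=- 1 +85041/85115  =  - 0.00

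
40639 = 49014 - 8375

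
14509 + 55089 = 69598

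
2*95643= 191286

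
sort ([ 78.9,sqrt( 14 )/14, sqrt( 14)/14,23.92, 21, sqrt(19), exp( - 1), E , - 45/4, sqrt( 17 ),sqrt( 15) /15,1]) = [-45/4, sqrt( 15)/15 , sqrt( 14)/14, sqrt( 14)/14, exp( - 1),1,E, sqrt(17), sqrt( 19), 21, 23.92, 78.9]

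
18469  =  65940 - 47471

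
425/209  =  425/209=2.03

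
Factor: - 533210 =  - 2^1*5^1*71^1*751^1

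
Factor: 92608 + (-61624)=2^3*3^1*1291^1 = 30984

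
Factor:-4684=-2^2* 1171^1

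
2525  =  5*505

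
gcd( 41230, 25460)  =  190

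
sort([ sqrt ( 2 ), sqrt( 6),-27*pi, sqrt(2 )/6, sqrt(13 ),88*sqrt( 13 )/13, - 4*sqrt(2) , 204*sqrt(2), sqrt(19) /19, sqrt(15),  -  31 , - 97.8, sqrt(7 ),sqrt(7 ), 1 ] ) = [- 97.8, - 27*pi,-31 , - 4*sqrt(2),  sqrt(19 )/19, sqrt(2 ) /6, 1, sqrt(2 ), sqrt(6), sqrt ( 7 ),sqrt(7), sqrt ( 13),sqrt( 15),88*sqrt(13) /13,204*sqrt ( 2)] 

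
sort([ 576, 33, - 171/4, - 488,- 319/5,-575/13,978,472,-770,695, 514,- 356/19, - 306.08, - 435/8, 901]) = [  -  770,-488,  -  306.08,-319/5, - 435/8,- 575/13, - 171/4, - 356/19,33,472,514 , 576,695, 901, 978]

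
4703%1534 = 101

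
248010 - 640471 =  - 392461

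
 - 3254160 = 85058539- 88312699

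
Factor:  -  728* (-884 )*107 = 2^5*7^1*13^2*17^1* 107^1= 68860064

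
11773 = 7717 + 4056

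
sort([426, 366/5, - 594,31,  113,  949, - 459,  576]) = [ - 594, - 459, 31,366/5,113,426,576, 949] 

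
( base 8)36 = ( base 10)30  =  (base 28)12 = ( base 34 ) u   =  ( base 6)50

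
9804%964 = 164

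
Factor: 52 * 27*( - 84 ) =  - 2^4 * 3^4*7^1 *13^1 = - 117936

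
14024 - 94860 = -80836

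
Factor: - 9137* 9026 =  - 2^1*4513^1*9137^1 = - 82470562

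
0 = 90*0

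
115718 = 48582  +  67136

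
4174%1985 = 204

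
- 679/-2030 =97/290 = 0.33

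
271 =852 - 581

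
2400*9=21600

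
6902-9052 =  - 2150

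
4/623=4/623 = 0.01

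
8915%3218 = 2479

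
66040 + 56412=122452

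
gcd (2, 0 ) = 2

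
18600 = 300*62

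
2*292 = 584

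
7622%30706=7622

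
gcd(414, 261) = 9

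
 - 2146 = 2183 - 4329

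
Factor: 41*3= 3^1*41^1 = 123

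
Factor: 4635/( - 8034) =-15/26 = - 2^ (-1)*3^1*5^1*13^ (-1 )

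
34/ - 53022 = -1 + 26494/26511= - 0.00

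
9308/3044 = 2327/761= 3.06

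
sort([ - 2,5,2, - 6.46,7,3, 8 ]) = [-6.46, - 2, 2,3,5,7, 8 ]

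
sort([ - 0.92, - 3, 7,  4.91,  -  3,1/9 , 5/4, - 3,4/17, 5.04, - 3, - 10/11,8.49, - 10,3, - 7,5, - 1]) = [ - 10,  -  7, - 3, - 3 , - 3 ,  -  3, - 1, - 0.92,-10/11, 1/9,4/17,5/4,3,4.91,5,5.04 , 7 , 8.49]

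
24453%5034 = 4317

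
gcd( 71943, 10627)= 1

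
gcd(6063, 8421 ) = 3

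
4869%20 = 9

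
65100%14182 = 8372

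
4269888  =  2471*1728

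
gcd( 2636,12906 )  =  2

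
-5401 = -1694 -3707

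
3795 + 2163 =5958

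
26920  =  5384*5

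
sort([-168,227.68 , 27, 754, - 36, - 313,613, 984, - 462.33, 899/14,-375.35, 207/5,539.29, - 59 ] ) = [-462.33 ,-375.35, - 313, -168, - 59,-36,27, 207/5, 899/14,227.68,539.29,613, 754,984]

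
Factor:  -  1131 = - 3^1*13^1 * 29^1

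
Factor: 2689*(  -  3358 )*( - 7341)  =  66286748742 = 2^1*3^1*23^1*73^1*2447^1*2689^1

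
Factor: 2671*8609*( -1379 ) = -31709607181 = -7^1*197^1 * 2671^1*8609^1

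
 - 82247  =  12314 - 94561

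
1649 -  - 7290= 8939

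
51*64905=3310155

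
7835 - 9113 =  - 1278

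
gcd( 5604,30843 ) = 3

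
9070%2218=198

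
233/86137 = 233/86137 = 0.00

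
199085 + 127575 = 326660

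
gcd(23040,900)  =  180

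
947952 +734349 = 1682301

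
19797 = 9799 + 9998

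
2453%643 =524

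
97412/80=24353/20=1217.65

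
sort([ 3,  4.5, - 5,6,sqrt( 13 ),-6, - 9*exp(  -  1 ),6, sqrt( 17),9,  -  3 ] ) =[  -  6,- 5, - 9*exp( - 1), - 3,3,sqrt( 13 ),  sqrt(17) , 4.5,  6 , 6, 9 ] 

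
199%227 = 199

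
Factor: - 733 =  - 733^1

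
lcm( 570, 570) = 570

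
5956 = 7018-1062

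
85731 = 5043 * 17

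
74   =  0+74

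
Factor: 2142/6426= 3^(-1 ) = 1/3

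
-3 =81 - 84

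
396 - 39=357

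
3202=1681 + 1521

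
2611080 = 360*7253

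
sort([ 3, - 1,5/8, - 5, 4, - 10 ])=[ - 10, - 5, - 1,5/8,3, 4 ]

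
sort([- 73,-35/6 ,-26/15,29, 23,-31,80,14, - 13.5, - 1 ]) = [ - 73,-31,  -  13.5, - 35/6, - 26/15, - 1,14,23,29,80] 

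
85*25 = 2125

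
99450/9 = 11050 = 11050.00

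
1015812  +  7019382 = 8035194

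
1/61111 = 1/61111=0.00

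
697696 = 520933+176763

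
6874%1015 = 784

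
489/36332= 489/36332 = 0.01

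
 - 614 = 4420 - 5034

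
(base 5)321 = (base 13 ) 68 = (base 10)86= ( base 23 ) 3H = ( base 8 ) 126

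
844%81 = 34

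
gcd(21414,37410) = 258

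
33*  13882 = 458106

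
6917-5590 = 1327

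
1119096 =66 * 16956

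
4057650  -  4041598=16052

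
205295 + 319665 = 524960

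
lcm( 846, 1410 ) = 4230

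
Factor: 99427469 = 337^1*295037^1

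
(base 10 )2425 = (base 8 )4571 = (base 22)505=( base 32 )2bp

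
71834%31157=9520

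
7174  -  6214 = 960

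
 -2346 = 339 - 2685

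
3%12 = 3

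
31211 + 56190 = 87401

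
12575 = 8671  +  3904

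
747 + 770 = 1517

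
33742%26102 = 7640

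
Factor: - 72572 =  - 2^2*18143^1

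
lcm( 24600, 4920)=24600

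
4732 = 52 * 91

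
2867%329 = 235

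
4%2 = 0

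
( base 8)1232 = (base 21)1AF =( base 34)JK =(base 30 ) m6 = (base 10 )666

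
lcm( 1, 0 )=0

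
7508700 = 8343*900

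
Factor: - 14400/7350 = -96/49 = -2^5 *3^1*7^( - 2) 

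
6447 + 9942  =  16389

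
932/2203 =932/2203 = 0.42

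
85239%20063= 4987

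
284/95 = 2 + 94/95 = 2.99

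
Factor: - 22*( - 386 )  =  8492=   2^2*11^1*193^1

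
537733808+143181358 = 680915166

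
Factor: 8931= 3^1*13^1*229^1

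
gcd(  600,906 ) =6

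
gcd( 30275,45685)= 5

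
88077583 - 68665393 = 19412190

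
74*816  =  60384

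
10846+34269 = 45115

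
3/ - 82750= - 1 + 82747/82750 = - 0.00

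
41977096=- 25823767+67800863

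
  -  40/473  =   - 1 + 433/473 = - 0.08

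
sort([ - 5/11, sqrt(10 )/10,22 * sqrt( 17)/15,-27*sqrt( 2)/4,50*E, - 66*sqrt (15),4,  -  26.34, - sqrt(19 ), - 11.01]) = [-66 *sqrt (15 ), - 26.34, - 11.01,- 27* sqrt( 2)/4,  -  sqrt(  19),- 5/11,sqrt( 10)/10,4,22 * sqrt(17)/15, 50 * E]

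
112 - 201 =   -  89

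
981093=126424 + 854669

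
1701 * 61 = 103761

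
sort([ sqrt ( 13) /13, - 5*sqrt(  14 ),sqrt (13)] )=[ - 5*sqrt(14),sqrt( 13 )/13,  sqrt( 13) ]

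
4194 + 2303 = 6497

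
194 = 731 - 537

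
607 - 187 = 420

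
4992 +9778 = 14770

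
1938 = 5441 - 3503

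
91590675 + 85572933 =177163608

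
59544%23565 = 12414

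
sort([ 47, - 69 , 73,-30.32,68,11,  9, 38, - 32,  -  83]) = [ - 83,-69, - 32, - 30.32,  9,11,38,47, 68,73]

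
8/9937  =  8/9937 =0.00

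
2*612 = 1224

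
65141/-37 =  - 1761 + 16/37 = - 1760.57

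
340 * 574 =195160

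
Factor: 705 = 3^1*5^1*47^1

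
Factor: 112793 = 149^1*757^1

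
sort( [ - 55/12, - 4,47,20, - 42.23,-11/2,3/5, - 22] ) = [-42.23, - 22, - 11/2 , - 55/12, - 4,3/5,20,47 ]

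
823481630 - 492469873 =331011757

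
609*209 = 127281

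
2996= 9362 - 6366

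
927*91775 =85075425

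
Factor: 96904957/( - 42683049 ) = - 3^( - 2 )*23^1*107^( -1)*127^(- 1)*349^( - 1)*389^1*10831^1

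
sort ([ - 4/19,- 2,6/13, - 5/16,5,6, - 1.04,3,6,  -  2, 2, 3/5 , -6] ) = [ - 6, - 2,-2, - 1.04, - 5/16, - 4/19 , 6/13,3/5, 2 , 3,5,6,6]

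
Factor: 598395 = 3^1 * 5^1 * 7^1*41^1 * 139^1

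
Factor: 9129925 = 5^2*7^2*29^1*257^1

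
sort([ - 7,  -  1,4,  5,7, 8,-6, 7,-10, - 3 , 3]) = [-10 , - 7, - 6, - 3, - 1, 3,  4,5, 7, 7, 8]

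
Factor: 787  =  787^1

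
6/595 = 6/595 =0.01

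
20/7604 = 5/1901 = 0.00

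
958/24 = 39 + 11/12 = 39.92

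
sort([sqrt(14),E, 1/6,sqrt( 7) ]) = [1/6, sqrt( 7),E , sqrt( 14 ) ]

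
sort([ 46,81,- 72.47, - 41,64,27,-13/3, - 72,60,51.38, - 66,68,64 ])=[ - 72.47,-72,  -  66,  -  41,-13/3,  27,46, 51.38, 60,64, 64,68 , 81 ]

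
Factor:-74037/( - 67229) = 87/79  =  3^1*29^1*79^( - 1 )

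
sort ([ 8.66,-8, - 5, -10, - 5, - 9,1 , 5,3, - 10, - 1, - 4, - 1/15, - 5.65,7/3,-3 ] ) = [ - 10,- 10, - 9, - 8, - 5.65, - 5,-5, - 4,-3 , - 1,-1/15,1, 7/3, 3,5,8.66] 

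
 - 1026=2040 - 3066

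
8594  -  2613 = 5981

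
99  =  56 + 43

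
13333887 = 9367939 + 3965948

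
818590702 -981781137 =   -  163190435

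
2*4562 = 9124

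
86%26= 8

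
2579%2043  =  536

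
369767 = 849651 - 479884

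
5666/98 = 2833/49 =57.82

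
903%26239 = 903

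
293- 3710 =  - 3417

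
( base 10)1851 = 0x73b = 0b11100111011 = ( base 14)963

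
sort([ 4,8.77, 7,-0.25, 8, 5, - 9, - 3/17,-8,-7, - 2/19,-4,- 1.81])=[- 9,-8,- 7 ,-4,-1.81, - 0.25 ,-3/17,-2/19,  4, 5, 7 , 8, 8.77 ]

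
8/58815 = 8/58815 = 0.00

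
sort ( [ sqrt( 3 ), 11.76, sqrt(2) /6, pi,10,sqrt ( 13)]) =[sqrt( 2)/6,sqrt( 3), pi, sqrt(13) , 10,11.76 ]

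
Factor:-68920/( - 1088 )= 8615/136 = 2^( - 3)*5^1*17^( - 1) * 1723^1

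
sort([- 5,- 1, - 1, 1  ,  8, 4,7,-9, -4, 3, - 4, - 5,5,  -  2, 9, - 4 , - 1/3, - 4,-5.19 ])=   [ - 9,-5.19 ,-5, - 5, - 4, - 4, - 4,-4,-2, - 1  , - 1,-1/3,1 , 3,4, 5, 7,8,9 ] 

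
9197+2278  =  11475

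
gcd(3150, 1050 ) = 1050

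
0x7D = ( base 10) 125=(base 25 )50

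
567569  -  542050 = 25519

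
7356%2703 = 1950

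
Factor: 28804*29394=846664776 = 2^3*3^2*19^1*23^1*71^1 * 379^1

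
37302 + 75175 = 112477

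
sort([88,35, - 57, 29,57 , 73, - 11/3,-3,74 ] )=[-57 ,-11/3, - 3,29,35,  57, 73,  74,88]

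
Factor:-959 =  - 7^1*137^1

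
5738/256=22 + 53/128 = 22.41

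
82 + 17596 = 17678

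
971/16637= 971/16637 = 0.06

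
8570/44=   4285/22 =194.77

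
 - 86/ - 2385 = 86/2385 = 0.04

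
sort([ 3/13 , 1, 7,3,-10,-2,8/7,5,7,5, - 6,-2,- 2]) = [  -  10, - 6, - 2, - 2, - 2,3/13,1,8/7, 3,  5,5,7, 7]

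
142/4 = 35 +1/2 = 35.50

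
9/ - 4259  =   - 9/4259 = -  0.00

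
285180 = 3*95060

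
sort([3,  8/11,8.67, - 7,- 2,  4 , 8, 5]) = [  -  7,-2 , 8/11, 3,4,5,  8,  8.67]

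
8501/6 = 1416+5/6 =1416.83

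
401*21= 8421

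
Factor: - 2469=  -3^1*823^1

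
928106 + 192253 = 1120359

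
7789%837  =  256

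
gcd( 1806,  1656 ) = 6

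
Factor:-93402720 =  - 2^5*3^4*5^1*7207^1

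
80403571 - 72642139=7761432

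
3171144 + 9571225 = 12742369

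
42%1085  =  42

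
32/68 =8/17 = 0.47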